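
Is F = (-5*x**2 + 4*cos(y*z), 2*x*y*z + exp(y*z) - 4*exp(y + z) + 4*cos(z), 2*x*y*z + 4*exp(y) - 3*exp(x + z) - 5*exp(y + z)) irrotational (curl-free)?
No, ∇×F = (-2*x*y + 2*x*z - y*exp(y*z) + 4*exp(y) - exp(y + z) + 4*sin(z), -2*y*z - 4*y*sin(y*z) + 3*exp(x + z), 2*z*(y + 2*sin(y*z)))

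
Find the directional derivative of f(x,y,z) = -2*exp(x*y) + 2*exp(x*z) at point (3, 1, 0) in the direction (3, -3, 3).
sqrt(3)*(2 + 4*exp(3)/3)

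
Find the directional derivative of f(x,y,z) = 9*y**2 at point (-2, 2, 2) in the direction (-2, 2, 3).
72*sqrt(17)/17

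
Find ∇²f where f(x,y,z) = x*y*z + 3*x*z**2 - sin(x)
6*x + sin(x)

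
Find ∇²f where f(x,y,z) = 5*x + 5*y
0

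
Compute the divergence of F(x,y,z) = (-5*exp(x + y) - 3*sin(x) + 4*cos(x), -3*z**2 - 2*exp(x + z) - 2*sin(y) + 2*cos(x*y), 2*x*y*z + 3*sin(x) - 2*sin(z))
2*x*y - 2*x*sin(x*y) - 5*exp(x + y) - 4*sin(x) - 3*cos(x) - 2*cos(y) - 2*cos(z)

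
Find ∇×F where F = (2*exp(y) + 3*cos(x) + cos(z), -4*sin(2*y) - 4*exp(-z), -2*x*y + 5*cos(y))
(-2*x - 5*sin(y) - 4*exp(-z), 2*y - sin(z), -2*exp(y))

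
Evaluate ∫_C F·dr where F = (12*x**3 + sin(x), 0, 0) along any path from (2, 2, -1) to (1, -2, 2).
-45 - cos(1) + cos(2)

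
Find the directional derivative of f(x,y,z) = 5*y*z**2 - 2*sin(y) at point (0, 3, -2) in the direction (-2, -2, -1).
4*cos(3)/3 + 20/3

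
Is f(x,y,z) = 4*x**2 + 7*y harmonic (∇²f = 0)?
No, ∇²f = 8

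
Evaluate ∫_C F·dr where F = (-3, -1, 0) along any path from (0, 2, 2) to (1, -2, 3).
1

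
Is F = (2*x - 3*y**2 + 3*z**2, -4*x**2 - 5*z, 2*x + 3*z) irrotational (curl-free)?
No, ∇×F = (5, 6*z - 2, -8*x + 6*y)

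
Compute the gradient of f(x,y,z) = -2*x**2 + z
(-4*x, 0, 1)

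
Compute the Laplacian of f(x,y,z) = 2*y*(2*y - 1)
8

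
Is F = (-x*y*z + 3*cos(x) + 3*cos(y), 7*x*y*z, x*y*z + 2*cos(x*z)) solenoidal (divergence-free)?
No, ∇·F = x*y + 7*x*z - 2*x*sin(x*z) - y*z - 3*sin(x)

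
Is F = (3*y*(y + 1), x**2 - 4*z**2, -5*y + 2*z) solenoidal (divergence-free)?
No, ∇·F = 2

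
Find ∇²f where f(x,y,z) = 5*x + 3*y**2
6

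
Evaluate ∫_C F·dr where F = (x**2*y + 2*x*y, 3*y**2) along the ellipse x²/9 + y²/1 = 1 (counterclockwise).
-27*pi/4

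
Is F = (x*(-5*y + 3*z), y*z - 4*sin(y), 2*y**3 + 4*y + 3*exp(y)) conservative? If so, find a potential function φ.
No, ∇×F = (6*y**2 - y + 3*exp(y) + 4, 3*x, 5*x) ≠ 0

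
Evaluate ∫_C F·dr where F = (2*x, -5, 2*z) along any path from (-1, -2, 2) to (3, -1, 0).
-1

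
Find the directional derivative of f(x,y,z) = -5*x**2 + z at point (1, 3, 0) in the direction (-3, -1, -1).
29*sqrt(11)/11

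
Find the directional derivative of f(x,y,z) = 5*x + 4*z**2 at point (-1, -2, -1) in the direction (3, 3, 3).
-sqrt(3)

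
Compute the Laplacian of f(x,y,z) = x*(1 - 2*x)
-4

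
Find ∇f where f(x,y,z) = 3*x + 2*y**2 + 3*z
(3, 4*y, 3)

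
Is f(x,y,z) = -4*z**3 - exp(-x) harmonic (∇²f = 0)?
No, ∇²f = -24*z - exp(-x)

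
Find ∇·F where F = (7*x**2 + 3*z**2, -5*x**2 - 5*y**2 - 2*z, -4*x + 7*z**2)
14*x - 10*y + 14*z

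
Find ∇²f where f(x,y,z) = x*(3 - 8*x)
-16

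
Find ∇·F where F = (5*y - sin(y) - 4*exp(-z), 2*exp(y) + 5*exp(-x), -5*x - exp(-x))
2*exp(y)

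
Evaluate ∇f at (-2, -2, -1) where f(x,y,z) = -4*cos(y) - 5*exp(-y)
(0, -4*sin(2) + 5*exp(2), 0)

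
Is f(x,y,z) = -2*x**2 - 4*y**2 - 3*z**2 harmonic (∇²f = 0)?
No, ∇²f = -18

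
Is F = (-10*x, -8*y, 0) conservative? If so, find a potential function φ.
Yes, F is conservative. φ = -5*x**2 - 4*y**2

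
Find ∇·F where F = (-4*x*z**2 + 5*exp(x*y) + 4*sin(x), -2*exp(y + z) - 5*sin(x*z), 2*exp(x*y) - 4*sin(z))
5*y*exp(x*y) - 4*z**2 - 2*exp(y + z) + 4*cos(x) - 4*cos(z)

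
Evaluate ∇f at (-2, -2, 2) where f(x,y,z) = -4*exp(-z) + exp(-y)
(0, -exp(2), 4*exp(-2))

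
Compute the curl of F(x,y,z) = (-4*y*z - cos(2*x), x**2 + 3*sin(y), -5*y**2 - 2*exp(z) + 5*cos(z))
(-10*y, -4*y, 2*x + 4*z)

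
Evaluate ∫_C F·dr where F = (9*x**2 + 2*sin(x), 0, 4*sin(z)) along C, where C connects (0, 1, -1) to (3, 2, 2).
-4*cos(2) - 2*cos(3) + 4*cos(1) + 83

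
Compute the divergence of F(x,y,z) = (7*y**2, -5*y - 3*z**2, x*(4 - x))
-5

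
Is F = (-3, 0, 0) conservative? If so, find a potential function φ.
Yes, F is conservative. φ = -3*x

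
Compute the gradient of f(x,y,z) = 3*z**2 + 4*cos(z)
(0, 0, 6*z - 4*sin(z))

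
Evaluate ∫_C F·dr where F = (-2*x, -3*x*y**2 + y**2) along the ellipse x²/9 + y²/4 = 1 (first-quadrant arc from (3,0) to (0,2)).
35/3 - 9*pi/2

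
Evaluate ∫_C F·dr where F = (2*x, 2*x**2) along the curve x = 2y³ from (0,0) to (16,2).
2816/7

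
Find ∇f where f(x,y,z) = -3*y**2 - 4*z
(0, -6*y, -4)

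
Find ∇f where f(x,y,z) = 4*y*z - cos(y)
(0, 4*z + sin(y), 4*y)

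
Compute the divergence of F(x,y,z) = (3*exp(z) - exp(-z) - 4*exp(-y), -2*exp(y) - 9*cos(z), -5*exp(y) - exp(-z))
-2*exp(y) + exp(-z)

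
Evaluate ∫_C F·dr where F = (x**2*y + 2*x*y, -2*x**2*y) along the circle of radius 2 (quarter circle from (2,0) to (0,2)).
-40/3 - pi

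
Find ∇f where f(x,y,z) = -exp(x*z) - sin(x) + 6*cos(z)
(-z*exp(x*z) - cos(x), 0, -x*exp(x*z) - 6*sin(z))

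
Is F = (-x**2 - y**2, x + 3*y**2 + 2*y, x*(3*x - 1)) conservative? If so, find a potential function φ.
No, ∇×F = (0, 1 - 6*x, 2*y + 1) ≠ 0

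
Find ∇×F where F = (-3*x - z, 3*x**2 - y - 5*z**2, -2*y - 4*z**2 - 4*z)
(10*z - 2, -1, 6*x)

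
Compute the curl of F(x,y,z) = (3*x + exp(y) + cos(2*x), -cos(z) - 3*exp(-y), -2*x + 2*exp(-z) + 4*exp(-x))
(-sin(z), 2 + 4*exp(-x), -exp(y))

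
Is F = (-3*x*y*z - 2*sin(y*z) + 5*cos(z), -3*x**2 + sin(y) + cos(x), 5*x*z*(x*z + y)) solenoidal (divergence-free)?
No, ∇·F = 10*x**2*z + 5*x*y - 3*y*z + cos(y)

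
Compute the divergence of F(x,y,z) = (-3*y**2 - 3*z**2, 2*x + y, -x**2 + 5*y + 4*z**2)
8*z + 1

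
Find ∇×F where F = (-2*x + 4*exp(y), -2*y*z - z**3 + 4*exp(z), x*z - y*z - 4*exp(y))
(2*y + 3*z**2 - z - 4*exp(y) - 4*exp(z), -z, -4*exp(y))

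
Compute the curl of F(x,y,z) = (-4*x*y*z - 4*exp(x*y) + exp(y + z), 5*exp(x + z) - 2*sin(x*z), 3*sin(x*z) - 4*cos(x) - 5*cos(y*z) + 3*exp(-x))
(2*x*cos(x*z) + 5*z*sin(y*z) - 5*exp(x + z), -4*x*y - 3*z*cos(x*z) + exp(y + z) - 4*sin(x) + 3*exp(-x), 4*x*z + 4*x*exp(x*y) - 2*z*cos(x*z) + 5*exp(x + z) - exp(y + z))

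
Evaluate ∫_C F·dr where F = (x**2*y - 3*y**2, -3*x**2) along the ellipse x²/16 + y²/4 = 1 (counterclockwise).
-32*pi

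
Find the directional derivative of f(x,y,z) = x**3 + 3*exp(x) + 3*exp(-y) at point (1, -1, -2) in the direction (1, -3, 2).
3*sqrt(14)*(1 + 4*E)/14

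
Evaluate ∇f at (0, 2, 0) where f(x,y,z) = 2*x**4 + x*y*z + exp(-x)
(-1, 0, 0)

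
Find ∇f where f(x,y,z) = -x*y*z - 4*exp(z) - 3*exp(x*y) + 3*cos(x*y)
(-y*(z + 3*exp(x*y) + 3*sin(x*y)), -x*(z + 3*exp(x*y) + 3*sin(x*y)), -x*y - 4*exp(z))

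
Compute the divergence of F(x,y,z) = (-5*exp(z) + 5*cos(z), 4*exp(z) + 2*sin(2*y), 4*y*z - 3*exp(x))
4*y + 4*cos(2*y)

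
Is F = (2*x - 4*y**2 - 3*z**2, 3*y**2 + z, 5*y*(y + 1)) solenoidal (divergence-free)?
No, ∇·F = 6*y + 2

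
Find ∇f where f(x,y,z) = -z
(0, 0, -1)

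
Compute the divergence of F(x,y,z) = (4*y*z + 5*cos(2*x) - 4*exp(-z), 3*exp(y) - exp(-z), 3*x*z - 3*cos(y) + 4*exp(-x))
3*x + 3*exp(y) - 10*sin(2*x)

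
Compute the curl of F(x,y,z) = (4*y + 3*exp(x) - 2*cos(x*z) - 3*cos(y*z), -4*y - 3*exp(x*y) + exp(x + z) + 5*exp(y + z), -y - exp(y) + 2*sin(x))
(-exp(y) - exp(x + z) - 5*exp(y + z) - 1, 2*x*sin(x*z) + 3*y*sin(y*z) - 2*cos(x), -3*y*exp(x*y) - 3*z*sin(y*z) + exp(x + z) - 4)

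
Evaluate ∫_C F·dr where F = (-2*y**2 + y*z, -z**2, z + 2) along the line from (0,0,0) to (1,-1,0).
-2/3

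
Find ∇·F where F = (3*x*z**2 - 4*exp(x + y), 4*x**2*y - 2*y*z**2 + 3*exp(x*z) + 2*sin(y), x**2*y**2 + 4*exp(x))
4*x**2 + z**2 - 4*exp(x + y) + 2*cos(y)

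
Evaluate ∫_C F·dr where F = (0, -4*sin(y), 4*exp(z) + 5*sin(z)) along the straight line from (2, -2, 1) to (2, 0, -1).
-8*sinh(1) - 4*cos(2) + 4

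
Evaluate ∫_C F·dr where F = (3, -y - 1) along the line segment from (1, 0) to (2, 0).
3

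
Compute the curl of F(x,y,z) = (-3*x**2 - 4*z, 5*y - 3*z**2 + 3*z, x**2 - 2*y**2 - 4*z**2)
(-4*y + 6*z - 3, -2*x - 4, 0)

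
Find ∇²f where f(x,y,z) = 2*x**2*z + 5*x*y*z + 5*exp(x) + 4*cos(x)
4*z + 5*exp(x) - 4*cos(x)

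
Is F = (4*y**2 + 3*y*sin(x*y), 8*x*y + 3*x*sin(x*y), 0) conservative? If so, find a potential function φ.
Yes, F is conservative. φ = 4*x*y**2 - 3*cos(x*y)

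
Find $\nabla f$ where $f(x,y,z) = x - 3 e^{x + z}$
(1 - 3*exp(x + z), 0, -3*exp(x + z))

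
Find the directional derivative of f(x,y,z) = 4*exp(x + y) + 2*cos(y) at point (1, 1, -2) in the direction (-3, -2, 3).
2*sqrt(22)*(-5*exp(2) + sin(1))/11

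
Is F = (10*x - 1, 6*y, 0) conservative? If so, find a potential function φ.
Yes, F is conservative. φ = 5*x**2 - x + 3*y**2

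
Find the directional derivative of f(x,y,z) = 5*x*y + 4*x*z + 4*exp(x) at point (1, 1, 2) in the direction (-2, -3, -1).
sqrt(14)*(-45 - 8*E)/14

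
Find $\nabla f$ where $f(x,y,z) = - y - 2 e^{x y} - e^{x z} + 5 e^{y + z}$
(-2*y*exp(x*y) - z*exp(x*z), -2*x*exp(x*y) + 5*exp(y + z) - 1, -x*exp(x*z) + 5*exp(y + z))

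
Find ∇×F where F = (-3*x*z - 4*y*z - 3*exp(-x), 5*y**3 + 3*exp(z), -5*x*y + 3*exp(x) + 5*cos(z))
(-5*x - 3*exp(z), -3*x + y - 3*exp(x), 4*z)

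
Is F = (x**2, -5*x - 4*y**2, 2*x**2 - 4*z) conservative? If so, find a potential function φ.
No, ∇×F = (0, -4*x, -5) ≠ 0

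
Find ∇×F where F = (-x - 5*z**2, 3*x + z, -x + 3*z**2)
(-1, 1 - 10*z, 3)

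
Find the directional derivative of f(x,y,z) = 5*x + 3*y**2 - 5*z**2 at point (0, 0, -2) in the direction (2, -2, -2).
-5*sqrt(3)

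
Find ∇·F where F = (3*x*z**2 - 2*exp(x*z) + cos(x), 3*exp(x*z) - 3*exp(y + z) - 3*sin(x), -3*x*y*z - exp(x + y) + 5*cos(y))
-3*x*y + 3*z**2 - 2*z*exp(x*z) - 3*exp(y + z) - sin(x)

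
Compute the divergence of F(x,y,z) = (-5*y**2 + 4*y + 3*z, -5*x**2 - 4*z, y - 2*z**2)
-4*z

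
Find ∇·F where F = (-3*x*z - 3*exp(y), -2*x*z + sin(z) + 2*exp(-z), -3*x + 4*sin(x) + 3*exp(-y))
-3*z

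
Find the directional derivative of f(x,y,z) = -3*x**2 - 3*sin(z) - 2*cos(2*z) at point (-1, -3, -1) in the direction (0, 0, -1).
3*cos(1) + 4*sin(2)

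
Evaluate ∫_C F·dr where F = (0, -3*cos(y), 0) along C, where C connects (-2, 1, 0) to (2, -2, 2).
3*sin(1) + 3*sin(2)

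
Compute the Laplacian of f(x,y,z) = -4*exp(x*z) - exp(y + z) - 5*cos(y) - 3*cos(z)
-4*x**2*exp(x*z) - 4*z**2*exp(x*z) - 2*exp(y + z) + 5*cos(y) + 3*cos(z)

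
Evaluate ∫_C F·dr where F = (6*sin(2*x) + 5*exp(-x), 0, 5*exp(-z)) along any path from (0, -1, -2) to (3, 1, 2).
-3*cos(6) - 5*exp(-2) - 5*exp(-3) + 8 + 5*exp(2)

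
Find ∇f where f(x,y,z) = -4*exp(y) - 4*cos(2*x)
(8*sin(2*x), -4*exp(y), 0)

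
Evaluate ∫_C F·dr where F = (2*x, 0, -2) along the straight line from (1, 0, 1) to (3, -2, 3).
4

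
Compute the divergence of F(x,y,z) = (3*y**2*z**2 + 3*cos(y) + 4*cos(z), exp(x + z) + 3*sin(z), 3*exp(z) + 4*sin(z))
3*exp(z) + 4*cos(z)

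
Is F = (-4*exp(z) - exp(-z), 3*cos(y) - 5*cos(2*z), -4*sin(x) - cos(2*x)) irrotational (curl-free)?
No, ∇×F = (-10*sin(2*z), -4*exp(z) - 2*sin(2*x) + 4*cos(x) + exp(-z), 0)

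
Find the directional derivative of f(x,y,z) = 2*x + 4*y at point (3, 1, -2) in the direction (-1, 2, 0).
6*sqrt(5)/5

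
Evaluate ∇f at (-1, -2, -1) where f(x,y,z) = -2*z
(0, 0, -2)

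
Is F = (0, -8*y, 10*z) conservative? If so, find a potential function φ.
Yes, F is conservative. φ = -4*y**2 + 5*z**2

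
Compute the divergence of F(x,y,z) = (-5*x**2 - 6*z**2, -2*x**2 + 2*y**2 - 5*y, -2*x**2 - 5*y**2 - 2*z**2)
-10*x + 4*y - 4*z - 5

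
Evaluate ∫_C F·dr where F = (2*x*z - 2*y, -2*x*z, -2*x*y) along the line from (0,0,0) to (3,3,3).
-27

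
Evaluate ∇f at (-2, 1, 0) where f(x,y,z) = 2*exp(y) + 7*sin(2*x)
(14*cos(4), 2*E, 0)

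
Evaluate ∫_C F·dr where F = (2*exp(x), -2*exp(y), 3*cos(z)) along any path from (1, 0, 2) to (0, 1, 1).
-4*E - 3*sin(2) + 3*sin(1) + 4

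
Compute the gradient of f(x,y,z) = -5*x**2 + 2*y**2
(-10*x, 4*y, 0)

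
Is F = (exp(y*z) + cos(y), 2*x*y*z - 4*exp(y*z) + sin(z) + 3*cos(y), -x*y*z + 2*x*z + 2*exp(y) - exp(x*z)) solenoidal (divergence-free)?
No, ∇·F = -x*y + 2*x*z - x*exp(x*z) + 2*x - 4*z*exp(y*z) - 3*sin(y)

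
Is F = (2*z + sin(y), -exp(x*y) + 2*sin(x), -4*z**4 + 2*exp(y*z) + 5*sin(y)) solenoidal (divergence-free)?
No, ∇·F = -x*exp(x*y) + 2*y*exp(y*z) - 16*z**3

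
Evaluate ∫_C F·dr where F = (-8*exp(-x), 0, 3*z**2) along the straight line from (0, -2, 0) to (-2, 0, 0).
-8 + 8*exp(2)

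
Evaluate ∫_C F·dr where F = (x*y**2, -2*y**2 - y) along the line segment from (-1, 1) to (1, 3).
-56/3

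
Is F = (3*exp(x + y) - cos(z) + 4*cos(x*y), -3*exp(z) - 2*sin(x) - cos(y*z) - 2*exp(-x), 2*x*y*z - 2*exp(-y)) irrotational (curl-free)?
No, ∇×F = (2*x*z - y*sin(y*z) + 3*exp(z) + 2*exp(-y), -2*y*z + sin(z), 4*x*sin(x*y) - 3*exp(x + y) - 2*cos(x) + 2*exp(-x))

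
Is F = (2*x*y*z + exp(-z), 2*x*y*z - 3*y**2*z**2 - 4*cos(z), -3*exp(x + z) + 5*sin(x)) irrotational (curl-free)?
No, ∇×F = (-2*x*y + 6*y**2*z - 4*sin(z), 2*x*y + 3*exp(x + z) - 5*cos(x) - exp(-z), 2*z*(-x + y))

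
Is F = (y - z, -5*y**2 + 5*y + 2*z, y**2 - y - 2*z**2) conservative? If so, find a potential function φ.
No, ∇×F = (2*y - 3, -1, -1) ≠ 0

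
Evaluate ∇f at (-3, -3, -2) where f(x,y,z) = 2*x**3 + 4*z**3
(54, 0, 48)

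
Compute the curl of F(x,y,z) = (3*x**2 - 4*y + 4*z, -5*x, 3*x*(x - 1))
(0, 7 - 6*x, -1)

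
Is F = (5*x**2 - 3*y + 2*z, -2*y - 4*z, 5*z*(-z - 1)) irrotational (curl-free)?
No, ∇×F = (4, 2, 3)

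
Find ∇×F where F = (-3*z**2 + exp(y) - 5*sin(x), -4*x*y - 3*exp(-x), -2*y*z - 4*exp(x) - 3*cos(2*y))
(-2*z + 6*sin(2*y), -6*z + 4*exp(x), -4*y - exp(y) + 3*exp(-x))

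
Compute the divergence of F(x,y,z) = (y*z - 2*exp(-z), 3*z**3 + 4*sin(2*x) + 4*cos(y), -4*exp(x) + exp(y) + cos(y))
-4*sin(y)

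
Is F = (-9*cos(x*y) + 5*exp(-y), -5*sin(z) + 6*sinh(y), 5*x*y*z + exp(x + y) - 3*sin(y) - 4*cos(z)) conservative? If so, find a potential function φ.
No, ∇×F = (5*x*z + exp(x + y) - 3*cos(y) + 5*cos(z), -5*y*z - exp(x + y), -9*x*sin(x*y) + 5*exp(-y)) ≠ 0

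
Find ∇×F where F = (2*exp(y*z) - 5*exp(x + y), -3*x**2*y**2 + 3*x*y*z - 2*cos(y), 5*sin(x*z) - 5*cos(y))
(-3*x*y + 5*sin(y), 2*y*exp(y*z) - 5*z*cos(x*z), -6*x*y**2 + 3*y*z - 2*z*exp(y*z) + 5*exp(x + y))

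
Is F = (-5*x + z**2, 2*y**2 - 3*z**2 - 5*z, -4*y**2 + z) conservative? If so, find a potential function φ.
No, ∇×F = (-8*y + 6*z + 5, 2*z, 0) ≠ 0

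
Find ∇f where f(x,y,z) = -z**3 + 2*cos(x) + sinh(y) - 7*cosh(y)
(-2*sin(x), -7*sinh(y) + cosh(y), -3*z**2)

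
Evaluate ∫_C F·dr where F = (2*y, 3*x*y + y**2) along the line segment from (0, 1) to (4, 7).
326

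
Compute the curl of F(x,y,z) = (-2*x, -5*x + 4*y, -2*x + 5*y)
(5, 2, -5)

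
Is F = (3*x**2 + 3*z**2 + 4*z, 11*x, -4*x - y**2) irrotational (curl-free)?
No, ∇×F = (-2*y, 6*z + 8, 11)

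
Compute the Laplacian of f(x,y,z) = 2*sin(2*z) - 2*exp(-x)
-8*sin(2*z) - 2*exp(-x)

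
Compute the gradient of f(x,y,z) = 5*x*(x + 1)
(10*x + 5, 0, 0)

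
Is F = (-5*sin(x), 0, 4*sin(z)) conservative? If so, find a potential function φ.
Yes, F is conservative. φ = 5*cos(x) - 4*cos(z)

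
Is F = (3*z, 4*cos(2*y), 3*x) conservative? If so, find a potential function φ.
Yes, F is conservative. φ = 3*x*z + 2*sin(2*y)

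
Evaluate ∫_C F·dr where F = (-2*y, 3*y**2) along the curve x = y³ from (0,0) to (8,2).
-16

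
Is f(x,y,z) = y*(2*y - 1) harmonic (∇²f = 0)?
No, ∇²f = 4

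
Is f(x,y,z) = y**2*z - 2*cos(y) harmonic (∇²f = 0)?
No, ∇²f = 2*z + 2*cos(y)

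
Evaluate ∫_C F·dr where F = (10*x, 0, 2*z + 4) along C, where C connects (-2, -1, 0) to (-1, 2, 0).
-15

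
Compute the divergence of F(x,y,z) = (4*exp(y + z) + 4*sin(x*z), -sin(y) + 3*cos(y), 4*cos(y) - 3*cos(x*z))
3*x*sin(x*z) + 4*z*cos(x*z) - 3*sin(y) - cos(y)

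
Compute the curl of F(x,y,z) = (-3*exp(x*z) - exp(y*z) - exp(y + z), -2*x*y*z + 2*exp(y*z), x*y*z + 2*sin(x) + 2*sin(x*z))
(2*x*y + x*z - 2*y*exp(y*z), -3*x*exp(x*z) - y*z - y*exp(y*z) - 2*z*cos(x*z) - exp(y + z) - 2*cos(x), -2*y*z + z*exp(y*z) + exp(y + z))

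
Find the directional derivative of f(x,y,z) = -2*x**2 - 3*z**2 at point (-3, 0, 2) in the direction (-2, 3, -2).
0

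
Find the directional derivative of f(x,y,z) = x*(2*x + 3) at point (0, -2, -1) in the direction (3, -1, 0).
9*sqrt(10)/10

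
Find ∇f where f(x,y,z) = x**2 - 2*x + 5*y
(2*x - 2, 5, 0)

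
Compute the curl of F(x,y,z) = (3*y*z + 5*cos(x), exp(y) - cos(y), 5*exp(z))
(0, 3*y, -3*z)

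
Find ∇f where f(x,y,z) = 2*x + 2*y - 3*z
(2, 2, -3)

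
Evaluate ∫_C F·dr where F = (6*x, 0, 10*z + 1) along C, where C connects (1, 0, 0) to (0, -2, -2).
15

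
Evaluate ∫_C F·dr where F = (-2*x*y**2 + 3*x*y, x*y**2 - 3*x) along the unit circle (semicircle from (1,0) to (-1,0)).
-11*pi/8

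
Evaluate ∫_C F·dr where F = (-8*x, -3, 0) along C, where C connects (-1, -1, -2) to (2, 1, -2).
-18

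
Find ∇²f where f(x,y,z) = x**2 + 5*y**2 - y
12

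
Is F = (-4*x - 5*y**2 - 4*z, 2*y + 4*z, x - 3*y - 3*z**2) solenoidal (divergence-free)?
No, ∇·F = -6*z - 2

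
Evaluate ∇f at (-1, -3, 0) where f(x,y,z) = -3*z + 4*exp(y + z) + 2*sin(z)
(0, 4*exp(-3), -1 + 4*exp(-3))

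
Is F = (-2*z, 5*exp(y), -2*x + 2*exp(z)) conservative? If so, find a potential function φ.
Yes, F is conservative. φ = -2*x*z + 5*exp(y) + 2*exp(z)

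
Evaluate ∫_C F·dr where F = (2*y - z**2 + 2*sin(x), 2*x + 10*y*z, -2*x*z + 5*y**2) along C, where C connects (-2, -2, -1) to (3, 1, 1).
2*cos(2) - 2*cos(3) + 18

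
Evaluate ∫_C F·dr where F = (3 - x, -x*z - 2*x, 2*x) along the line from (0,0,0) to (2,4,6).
-8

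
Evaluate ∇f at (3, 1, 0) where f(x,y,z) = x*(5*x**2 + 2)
(137, 0, 0)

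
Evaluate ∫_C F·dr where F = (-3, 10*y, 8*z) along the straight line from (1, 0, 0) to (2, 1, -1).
6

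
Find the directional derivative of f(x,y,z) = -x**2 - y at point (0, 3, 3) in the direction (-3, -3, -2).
3*sqrt(22)/22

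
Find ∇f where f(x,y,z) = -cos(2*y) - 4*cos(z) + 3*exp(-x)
(-3*exp(-x), 2*sin(2*y), 4*sin(z))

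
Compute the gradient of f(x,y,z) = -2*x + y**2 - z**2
(-2, 2*y, -2*z)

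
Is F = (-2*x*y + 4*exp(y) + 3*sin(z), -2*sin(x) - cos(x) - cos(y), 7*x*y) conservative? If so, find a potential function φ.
No, ∇×F = (7*x, -7*y + 3*cos(z), 2*x - 4*exp(y) + sin(x) - 2*cos(x)) ≠ 0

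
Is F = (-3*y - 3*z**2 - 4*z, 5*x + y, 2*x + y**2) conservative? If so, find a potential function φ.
No, ∇×F = (2*y, -6*z - 6, 8) ≠ 0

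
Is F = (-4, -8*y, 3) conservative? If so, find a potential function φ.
Yes, F is conservative. φ = -4*x - 4*y**2 + 3*z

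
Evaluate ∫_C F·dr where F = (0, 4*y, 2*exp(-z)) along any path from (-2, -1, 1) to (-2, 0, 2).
-2 - 2*exp(-2) + 2*exp(-1)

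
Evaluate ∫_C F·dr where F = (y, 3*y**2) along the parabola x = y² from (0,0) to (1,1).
5/3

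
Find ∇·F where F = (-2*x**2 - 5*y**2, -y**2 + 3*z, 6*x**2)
-4*x - 2*y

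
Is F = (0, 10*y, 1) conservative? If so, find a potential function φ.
Yes, F is conservative. φ = 5*y**2 + z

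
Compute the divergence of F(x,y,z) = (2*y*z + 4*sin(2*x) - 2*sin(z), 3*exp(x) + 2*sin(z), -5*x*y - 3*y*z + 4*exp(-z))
-3*y + 8*cos(2*x) - 4*exp(-z)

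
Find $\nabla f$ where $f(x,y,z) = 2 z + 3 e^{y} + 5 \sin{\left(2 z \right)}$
(0, 3*exp(y), 10*cos(2*z) + 2)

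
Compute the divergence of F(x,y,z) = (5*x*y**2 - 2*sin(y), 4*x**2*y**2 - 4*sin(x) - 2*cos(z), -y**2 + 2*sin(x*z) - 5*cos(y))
8*x**2*y + 2*x*cos(x*z) + 5*y**2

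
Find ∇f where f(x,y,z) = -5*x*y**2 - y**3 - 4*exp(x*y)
(y*(-5*y - 4*exp(x*y)), -10*x*y - 4*x*exp(x*y) - 3*y**2, 0)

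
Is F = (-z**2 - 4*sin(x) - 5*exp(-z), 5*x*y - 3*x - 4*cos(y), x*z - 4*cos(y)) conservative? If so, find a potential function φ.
No, ∇×F = (4*sin(y), -3*z + 5*exp(-z), 5*y - 3) ≠ 0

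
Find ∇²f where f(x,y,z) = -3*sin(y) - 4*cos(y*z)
4*y**2*cos(y*z) + 4*z**2*cos(y*z) + 3*sin(y)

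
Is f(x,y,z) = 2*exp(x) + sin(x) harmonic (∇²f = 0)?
No, ∇²f = 2*exp(x) - sin(x)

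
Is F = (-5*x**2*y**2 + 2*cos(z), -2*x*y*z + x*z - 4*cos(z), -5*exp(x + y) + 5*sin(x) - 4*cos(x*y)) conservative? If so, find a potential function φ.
No, ∇×F = (2*x*y + 4*x*sin(x*y) - x - 5*exp(x + y) - 4*sin(z), -4*y*sin(x*y) + 5*exp(x + y) - 2*sin(z) - 5*cos(x), 10*x**2*y - 2*y*z + z) ≠ 0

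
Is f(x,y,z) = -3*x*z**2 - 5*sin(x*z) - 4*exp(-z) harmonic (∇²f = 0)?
No, ∇²f = 5*x**2*sin(x*z) - 6*x + 5*z**2*sin(x*z) - 4*exp(-z)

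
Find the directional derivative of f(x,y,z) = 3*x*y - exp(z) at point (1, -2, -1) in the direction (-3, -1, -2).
sqrt(14)*(2 + 15*E)*exp(-1)/14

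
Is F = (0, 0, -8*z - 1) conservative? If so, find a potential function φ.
Yes, F is conservative. φ = z*(-4*z - 1)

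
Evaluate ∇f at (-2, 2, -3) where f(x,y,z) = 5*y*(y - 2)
(0, 10, 0)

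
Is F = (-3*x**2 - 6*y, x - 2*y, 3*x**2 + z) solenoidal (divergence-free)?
No, ∇·F = -6*x - 1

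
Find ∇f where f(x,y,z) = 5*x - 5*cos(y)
(5, 5*sin(y), 0)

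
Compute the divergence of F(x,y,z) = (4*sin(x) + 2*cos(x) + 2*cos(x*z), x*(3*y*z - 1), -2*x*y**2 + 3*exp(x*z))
3*x*z + 3*x*exp(x*z) - 2*z*sin(x*z) - 2*sin(x) + 4*cos(x)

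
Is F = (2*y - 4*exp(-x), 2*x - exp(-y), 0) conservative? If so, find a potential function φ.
Yes, F is conservative. φ = 2*x*y + exp(-y) + 4*exp(-x)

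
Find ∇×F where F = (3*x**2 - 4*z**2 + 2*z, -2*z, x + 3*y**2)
(6*y + 2, 1 - 8*z, 0)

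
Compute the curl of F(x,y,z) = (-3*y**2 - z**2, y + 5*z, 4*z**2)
(-5, -2*z, 6*y)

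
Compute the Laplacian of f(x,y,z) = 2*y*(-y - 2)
-4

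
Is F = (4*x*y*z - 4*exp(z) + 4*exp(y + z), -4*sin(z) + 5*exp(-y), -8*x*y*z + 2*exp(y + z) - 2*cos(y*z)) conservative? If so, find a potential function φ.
No, ∇×F = (-8*x*z + 2*z*sin(y*z) + 2*exp(y + z) + 4*cos(z), 4*x*y + 8*y*z - 4*exp(z) + 4*exp(y + z), -4*x*z - 4*exp(y + z)) ≠ 0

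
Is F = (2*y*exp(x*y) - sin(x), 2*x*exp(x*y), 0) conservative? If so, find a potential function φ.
Yes, F is conservative. φ = 2*exp(x*y) + cos(x)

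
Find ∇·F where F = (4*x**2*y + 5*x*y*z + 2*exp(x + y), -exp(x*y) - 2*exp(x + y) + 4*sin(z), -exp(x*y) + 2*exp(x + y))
8*x*y - x*exp(x*y) + 5*y*z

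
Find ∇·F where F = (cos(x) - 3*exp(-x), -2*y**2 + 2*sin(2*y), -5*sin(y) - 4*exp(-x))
-4*y - sin(x) + 4*cos(2*y) + 3*exp(-x)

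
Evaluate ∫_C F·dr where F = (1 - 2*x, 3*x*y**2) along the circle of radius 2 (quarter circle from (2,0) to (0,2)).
2 + 3*pi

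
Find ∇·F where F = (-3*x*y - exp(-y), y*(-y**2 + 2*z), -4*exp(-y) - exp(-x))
-3*y**2 - 3*y + 2*z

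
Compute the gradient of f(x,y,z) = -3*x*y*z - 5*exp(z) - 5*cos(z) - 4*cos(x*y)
(y*(-3*z + 4*sin(x*y)), x*(-3*z + 4*sin(x*y)), -3*x*y - 5*exp(z) + 5*sin(z))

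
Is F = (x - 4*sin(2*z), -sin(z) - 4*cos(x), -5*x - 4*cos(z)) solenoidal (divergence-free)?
No, ∇·F = 4*sin(z) + 1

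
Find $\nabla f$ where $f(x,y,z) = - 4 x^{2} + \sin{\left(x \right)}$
(-8*x + cos(x), 0, 0)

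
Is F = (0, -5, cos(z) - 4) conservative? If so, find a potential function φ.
Yes, F is conservative. φ = -5*y - 4*z + sin(z)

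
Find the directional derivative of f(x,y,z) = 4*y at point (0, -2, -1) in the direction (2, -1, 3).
-2*sqrt(14)/7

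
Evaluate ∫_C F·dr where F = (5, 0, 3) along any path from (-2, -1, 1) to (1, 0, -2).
6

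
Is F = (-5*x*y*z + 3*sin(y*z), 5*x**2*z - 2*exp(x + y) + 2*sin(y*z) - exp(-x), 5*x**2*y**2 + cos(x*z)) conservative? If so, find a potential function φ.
No, ∇×F = (10*x**2*y - 5*x**2 - 2*y*cos(y*z), -10*x*y**2 - 5*x*y + 3*y*cos(y*z) + z*sin(x*z), 15*x*z - 3*z*cos(y*z) - 2*exp(x + y) + exp(-x)) ≠ 0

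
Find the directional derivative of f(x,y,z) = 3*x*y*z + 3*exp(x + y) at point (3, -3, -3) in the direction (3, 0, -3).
57*sqrt(2)/2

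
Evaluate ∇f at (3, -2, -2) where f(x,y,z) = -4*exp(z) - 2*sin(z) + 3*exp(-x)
(-3*exp(-3), 0, -4*exp(-2) - 2*cos(2))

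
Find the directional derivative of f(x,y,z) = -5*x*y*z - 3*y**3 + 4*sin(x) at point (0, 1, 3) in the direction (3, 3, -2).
-30*sqrt(22)/11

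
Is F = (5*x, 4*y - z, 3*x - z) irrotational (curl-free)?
No, ∇×F = (1, -3, 0)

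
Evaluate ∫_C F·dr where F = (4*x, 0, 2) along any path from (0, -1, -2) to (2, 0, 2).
16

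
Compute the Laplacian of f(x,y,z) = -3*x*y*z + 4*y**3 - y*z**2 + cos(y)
22*y - cos(y)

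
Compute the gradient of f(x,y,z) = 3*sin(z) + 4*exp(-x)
(-4*exp(-x), 0, 3*cos(z))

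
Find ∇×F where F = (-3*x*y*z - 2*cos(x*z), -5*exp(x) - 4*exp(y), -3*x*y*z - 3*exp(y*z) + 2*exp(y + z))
(-3*x*z - 3*z*exp(y*z) + 2*exp(y + z), -3*x*y + 2*x*sin(x*z) + 3*y*z, 3*x*z - 5*exp(x))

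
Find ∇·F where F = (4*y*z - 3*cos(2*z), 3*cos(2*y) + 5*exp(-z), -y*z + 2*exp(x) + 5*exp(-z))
-y - 6*sin(2*y) - 5*exp(-z)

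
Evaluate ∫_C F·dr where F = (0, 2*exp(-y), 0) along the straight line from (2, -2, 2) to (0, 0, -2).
-2 + 2*exp(2)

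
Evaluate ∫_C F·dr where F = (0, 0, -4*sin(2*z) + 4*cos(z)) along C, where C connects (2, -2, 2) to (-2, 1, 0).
-4*sin(2) - 2*cos(4) + 2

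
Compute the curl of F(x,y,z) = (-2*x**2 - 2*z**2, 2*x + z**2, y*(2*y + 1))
(4*y - 2*z + 1, -4*z, 2)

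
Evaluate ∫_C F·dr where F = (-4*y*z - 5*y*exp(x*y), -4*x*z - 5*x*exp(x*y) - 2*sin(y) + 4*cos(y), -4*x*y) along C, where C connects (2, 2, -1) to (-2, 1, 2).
-4*sin(2) - 5*exp(-2) - 2*cos(2) + 2*cos(1) + 4*sin(1) + 5*exp(4)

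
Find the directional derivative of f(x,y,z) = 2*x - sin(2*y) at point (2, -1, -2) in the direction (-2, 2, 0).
-sqrt(2)*(cos(2) + 1)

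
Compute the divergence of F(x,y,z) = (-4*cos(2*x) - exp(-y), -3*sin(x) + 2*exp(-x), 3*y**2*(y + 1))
8*sin(2*x)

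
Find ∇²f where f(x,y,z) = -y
0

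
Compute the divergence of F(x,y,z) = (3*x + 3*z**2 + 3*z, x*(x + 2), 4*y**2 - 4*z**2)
3 - 8*z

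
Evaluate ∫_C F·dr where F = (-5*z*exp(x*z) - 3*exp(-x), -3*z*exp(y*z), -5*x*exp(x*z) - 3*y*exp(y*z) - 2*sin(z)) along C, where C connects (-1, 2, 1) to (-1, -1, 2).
-8*exp(-2) - 2*cos(1) + 2*cos(2) + 5*exp(-1) + 3*exp(2)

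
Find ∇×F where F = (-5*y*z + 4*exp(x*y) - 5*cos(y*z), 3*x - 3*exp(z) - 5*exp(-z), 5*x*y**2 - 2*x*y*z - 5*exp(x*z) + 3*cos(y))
(10*x*y - 2*x*z + 3*exp(z) - 3*sin(y) - 5*exp(-z), -5*y**2 + 2*y*z + 5*y*sin(y*z) - 5*y + 5*z*exp(x*z), -4*x*exp(x*y) - 5*z*sin(y*z) + 5*z + 3)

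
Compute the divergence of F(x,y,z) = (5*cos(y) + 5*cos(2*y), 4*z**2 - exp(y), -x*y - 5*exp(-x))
-exp(y)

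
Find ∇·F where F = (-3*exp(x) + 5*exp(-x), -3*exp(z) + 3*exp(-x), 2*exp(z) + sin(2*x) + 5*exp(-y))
-3*exp(x) + 2*exp(z) - 5*exp(-x)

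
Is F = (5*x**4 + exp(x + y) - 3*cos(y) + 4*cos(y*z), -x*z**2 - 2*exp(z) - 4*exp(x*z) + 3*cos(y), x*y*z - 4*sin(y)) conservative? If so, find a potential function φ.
No, ∇×F = (3*x*z + 4*x*exp(x*z) + 2*exp(z) - 4*cos(y), -y*(z + 4*sin(y*z)), -z**2 - 4*z*exp(x*z) + 4*z*sin(y*z) - exp(x + y) - 3*sin(y)) ≠ 0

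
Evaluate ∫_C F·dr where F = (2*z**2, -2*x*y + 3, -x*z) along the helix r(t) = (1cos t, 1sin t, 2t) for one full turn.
32*pi**2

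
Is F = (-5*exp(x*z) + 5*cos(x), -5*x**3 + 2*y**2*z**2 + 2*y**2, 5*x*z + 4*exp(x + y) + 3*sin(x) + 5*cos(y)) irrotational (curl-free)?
No, ∇×F = (-4*y**2*z + 4*exp(x + y) - 5*sin(y), -5*x*exp(x*z) - 5*z - 4*exp(x + y) - 3*cos(x), -15*x**2)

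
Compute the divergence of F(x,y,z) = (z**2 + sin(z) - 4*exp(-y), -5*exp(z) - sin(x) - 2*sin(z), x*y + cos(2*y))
0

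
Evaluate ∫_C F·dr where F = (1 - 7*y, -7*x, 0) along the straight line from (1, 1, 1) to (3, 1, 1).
-12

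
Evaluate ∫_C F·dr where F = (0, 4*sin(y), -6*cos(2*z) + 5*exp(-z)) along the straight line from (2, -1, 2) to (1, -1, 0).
-5 + 3*sin(4) + 5*exp(-2)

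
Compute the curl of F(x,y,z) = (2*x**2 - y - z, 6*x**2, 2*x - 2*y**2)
(-4*y, -3, 12*x + 1)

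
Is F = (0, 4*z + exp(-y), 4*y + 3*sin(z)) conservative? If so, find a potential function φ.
Yes, F is conservative. φ = 4*y*z - 3*cos(z) - exp(-y)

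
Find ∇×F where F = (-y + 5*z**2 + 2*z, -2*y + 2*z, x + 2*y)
(0, 10*z + 1, 1)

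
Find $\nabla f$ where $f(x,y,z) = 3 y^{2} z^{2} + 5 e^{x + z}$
(5*exp(x + z), 6*y*z**2, 6*y**2*z + 5*exp(x + z))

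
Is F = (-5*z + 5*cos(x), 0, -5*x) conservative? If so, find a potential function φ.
Yes, F is conservative. φ = -5*x*z + 5*sin(x)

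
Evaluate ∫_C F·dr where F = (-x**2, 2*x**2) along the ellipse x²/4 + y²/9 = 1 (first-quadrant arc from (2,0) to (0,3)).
56/3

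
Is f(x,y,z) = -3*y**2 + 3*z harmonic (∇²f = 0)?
No, ∇²f = -6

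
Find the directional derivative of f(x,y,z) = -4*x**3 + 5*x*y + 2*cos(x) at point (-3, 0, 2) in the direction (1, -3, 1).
sqrt(11)*(-63 + 2*sin(3))/11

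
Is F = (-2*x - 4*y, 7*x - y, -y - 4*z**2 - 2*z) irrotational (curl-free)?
No, ∇×F = (-1, 0, 11)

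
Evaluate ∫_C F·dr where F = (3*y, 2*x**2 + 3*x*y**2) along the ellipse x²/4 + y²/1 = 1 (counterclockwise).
-9*pi/2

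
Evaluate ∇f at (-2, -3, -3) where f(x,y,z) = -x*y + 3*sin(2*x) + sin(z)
(6*cos(4) + 3, 2, cos(3))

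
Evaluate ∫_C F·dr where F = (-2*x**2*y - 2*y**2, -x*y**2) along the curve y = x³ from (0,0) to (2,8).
-38336/105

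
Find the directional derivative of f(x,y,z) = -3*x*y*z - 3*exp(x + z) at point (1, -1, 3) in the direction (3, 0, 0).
9 - 3*exp(4)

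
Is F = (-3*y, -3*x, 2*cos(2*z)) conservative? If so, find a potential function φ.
Yes, F is conservative. φ = -3*x*y + sin(2*z)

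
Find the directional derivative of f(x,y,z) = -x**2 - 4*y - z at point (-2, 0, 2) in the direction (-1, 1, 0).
-4*sqrt(2)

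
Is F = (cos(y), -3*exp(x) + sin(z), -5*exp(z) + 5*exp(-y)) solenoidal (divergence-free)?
No, ∇·F = -5*exp(z)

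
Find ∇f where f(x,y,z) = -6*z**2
(0, 0, -12*z)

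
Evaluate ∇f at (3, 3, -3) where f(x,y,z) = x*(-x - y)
(-9, -3, 0)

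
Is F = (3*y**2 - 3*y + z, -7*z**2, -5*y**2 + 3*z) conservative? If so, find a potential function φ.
No, ∇×F = (-10*y + 14*z, 1, 3 - 6*y) ≠ 0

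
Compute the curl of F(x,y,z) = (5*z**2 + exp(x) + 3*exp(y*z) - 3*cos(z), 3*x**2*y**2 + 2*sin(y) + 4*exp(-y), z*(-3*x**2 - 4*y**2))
(-8*y*z, 6*x*z + 3*y*exp(y*z) + 10*z + 3*sin(z), 6*x*y**2 - 3*z*exp(y*z))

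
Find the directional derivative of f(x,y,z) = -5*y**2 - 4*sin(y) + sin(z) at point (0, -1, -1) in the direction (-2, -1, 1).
5*sqrt(6)*(-2 + cos(1))/6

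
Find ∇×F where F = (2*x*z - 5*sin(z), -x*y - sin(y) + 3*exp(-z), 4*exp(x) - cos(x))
(3*exp(-z), 2*x - 4*exp(x) - sin(x) - 5*cos(z), -y)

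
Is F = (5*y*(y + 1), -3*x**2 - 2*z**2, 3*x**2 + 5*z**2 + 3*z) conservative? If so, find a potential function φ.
No, ∇×F = (4*z, -6*x, -6*x - 10*y - 5) ≠ 0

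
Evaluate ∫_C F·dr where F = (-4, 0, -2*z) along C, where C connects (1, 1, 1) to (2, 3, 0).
-3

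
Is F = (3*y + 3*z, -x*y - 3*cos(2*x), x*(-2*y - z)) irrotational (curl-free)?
No, ∇×F = (-2*x, 2*y + z + 3, -y + 6*sin(2*x) - 3)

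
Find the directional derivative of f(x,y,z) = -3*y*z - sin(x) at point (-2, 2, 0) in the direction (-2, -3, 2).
2*sqrt(17)*(-6 + cos(2))/17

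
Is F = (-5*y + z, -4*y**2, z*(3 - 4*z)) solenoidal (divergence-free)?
No, ∇·F = -8*y - 8*z + 3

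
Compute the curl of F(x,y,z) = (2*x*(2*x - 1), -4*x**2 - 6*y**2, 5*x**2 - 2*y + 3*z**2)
(-2, -10*x, -8*x)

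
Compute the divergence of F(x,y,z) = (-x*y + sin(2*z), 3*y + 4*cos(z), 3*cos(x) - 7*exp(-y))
3 - y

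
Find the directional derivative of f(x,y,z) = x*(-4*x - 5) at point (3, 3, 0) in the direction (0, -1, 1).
0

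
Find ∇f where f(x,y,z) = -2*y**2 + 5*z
(0, -4*y, 5)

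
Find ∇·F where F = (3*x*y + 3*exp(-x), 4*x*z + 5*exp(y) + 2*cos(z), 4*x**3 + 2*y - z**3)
3*y - 3*z**2 + 5*exp(y) - 3*exp(-x)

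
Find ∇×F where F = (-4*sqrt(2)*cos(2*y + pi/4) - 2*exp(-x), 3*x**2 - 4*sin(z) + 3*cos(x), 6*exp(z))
(4*cos(z), 0, 6*x - 3*sin(x) - 8*sqrt(2)*sin(2*y + pi/4))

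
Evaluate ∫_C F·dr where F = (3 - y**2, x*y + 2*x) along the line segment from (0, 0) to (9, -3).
0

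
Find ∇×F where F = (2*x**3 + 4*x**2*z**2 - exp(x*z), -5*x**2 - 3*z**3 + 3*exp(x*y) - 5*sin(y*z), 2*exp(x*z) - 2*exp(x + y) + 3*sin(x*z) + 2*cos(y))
(5*y*cos(y*z) + 9*z**2 - 2*exp(x + y) - 2*sin(y), 8*x**2*z - x*exp(x*z) - 2*z*exp(x*z) - 3*z*cos(x*z) + 2*exp(x + y), -10*x + 3*y*exp(x*y))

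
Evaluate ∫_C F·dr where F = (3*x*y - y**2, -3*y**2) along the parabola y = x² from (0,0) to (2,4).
-292/5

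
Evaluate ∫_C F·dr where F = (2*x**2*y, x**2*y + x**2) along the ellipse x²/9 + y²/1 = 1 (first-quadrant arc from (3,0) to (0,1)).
33/4 - 27*pi/8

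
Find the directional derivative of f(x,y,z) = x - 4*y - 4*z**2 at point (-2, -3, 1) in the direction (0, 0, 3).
-8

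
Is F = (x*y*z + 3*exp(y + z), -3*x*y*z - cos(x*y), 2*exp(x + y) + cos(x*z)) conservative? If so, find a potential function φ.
No, ∇×F = (3*x*y + 2*exp(x + y), x*y + z*sin(x*z) - 2*exp(x + y) + 3*exp(y + z), -x*z - 3*y*z + y*sin(x*y) - 3*exp(y + z)) ≠ 0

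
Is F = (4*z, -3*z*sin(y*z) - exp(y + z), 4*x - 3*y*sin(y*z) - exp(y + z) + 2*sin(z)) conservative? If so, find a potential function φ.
Yes, F is conservative. φ = 4*x*z - exp(y + z) - 2*cos(z) + 3*cos(y*z)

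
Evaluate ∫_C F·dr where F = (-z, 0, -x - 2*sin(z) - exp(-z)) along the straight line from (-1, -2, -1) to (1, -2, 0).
-E - 2*cos(1) + 4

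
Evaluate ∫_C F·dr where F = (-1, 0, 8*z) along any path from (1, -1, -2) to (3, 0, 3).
18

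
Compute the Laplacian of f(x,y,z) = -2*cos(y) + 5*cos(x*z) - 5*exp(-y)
-5*x**2*cos(x*z) - 5*z**2*cos(x*z) + 2*cos(y) - 5*exp(-y)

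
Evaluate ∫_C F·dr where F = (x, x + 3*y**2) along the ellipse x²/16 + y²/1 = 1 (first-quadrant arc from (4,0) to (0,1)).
-7 + pi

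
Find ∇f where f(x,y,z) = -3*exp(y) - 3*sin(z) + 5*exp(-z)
(0, -3*exp(y), -3*cos(z) - 5*exp(-z))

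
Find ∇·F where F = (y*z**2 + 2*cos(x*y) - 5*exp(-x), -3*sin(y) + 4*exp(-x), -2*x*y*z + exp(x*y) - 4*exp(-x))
-2*x*y - 2*y*sin(x*y) - 3*cos(y) + 5*exp(-x)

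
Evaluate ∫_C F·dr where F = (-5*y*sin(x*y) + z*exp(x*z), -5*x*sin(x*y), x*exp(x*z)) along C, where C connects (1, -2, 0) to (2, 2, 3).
5*cos(4) - 1 - 5*cos(2) + exp(6)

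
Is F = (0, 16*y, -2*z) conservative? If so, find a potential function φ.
Yes, F is conservative. φ = 8*y**2 - z**2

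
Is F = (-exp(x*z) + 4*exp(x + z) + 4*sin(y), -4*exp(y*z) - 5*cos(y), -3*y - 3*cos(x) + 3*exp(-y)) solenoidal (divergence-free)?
No, ∇·F = -z*exp(x*z) - 4*z*exp(y*z) + 4*exp(x + z) + 5*sin(y)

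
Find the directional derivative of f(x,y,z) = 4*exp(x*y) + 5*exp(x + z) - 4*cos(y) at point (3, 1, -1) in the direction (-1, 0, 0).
(-4*E - 5)*exp(2)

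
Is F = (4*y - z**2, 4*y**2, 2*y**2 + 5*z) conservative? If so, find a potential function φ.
No, ∇×F = (4*y, -2*z, -4) ≠ 0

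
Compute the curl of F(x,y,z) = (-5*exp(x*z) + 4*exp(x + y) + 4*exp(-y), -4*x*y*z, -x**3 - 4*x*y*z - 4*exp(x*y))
(4*x*(y - z - exp(x*y)), 3*x**2 - 5*x*exp(x*z) + 4*y*z + 4*y*exp(x*y), 4*(-(y*z + exp(x + y))*exp(y) + 1)*exp(-y))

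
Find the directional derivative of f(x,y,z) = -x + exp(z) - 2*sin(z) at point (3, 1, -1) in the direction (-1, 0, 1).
sqrt(2)*(-2*E*cos(1) + 1 + E)*exp(-1)/2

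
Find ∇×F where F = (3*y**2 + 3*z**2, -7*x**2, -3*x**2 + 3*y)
(3, 6*x + 6*z, -14*x - 6*y)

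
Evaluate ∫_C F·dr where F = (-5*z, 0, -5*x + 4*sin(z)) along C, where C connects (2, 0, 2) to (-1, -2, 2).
30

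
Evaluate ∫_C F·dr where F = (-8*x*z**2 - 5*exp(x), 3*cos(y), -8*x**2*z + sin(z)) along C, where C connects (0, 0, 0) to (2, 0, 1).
-5*exp(2) - 10 - cos(1)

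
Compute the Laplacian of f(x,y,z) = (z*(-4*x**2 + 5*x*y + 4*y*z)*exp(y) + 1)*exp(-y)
8*y - 8*z + exp(-y)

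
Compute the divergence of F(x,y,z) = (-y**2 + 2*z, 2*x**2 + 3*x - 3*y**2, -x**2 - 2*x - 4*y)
-6*y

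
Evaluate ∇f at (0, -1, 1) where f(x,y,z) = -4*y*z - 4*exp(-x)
(4, -4, 4)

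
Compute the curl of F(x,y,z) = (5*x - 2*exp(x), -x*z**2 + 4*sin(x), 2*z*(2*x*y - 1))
(6*x*z, -4*y*z, -z**2 + 4*cos(x))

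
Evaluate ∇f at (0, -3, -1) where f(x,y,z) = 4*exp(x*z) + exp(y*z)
(-4, -exp(3), -3*exp(3))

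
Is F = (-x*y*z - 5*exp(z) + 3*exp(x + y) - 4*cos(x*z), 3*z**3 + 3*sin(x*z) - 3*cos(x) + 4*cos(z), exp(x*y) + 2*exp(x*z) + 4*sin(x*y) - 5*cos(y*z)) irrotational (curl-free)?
No, ∇×F = (x*exp(x*y) + 4*x*cos(x*y) - 3*x*cos(x*z) - 9*z**2 + 5*z*sin(y*z) + 4*sin(z), -x*y + 4*x*sin(x*z) - y*exp(x*y) - 4*y*cos(x*y) - 2*z*exp(x*z) - 5*exp(z), x*z + 3*z*cos(x*z) - 3*exp(x + y) + 3*sin(x))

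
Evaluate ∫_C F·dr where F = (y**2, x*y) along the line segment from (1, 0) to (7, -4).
72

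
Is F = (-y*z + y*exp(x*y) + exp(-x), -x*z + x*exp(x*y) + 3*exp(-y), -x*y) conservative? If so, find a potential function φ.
Yes, F is conservative. φ = -x*y*z + exp(x*y) - 3*exp(-y) - exp(-x)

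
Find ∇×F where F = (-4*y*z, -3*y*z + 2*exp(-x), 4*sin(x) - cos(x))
(3*y, -4*y - sin(x) - 4*cos(x), 4*z - 2*exp(-x))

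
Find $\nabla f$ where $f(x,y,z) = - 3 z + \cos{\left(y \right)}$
(0, -sin(y), -3)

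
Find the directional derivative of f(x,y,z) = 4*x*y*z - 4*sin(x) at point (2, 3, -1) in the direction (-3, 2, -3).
2*sqrt(22)*(-13 + 3*cos(2))/11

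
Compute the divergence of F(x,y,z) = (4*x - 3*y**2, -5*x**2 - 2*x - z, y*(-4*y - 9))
4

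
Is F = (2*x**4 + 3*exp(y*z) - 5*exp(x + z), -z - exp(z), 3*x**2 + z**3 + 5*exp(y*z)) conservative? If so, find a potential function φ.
No, ∇×F = (5*z*exp(y*z) + exp(z) + 1, -6*x + 3*y*exp(y*z) - 5*exp(x + z), -3*z*exp(y*z)) ≠ 0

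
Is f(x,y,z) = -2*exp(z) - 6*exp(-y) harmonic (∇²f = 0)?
No, ∇²f = -2*exp(z) - 6*exp(-y)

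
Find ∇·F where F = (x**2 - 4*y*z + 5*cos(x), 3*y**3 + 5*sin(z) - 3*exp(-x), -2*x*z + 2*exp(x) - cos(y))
9*y**2 - 5*sin(x)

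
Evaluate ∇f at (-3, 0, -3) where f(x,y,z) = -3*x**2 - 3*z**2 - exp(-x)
(18 + exp(3), 0, 18)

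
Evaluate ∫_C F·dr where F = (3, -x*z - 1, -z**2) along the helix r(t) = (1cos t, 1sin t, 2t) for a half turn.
-8*pi**3/3 - 6 - pi**2/2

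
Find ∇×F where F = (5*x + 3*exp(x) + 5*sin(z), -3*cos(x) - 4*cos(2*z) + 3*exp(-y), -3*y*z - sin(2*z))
(-3*z - 8*sin(2*z), 5*cos(z), 3*sin(x))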